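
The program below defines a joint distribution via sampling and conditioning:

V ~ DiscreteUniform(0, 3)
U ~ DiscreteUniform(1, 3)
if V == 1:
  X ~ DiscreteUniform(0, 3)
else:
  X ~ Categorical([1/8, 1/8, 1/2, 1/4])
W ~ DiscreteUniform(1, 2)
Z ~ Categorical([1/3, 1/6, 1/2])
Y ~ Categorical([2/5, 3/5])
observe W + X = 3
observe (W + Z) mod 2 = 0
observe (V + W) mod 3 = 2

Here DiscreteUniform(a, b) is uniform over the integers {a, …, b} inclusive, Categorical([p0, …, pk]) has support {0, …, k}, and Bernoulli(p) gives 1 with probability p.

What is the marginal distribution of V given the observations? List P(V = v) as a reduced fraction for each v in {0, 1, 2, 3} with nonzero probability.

Enumerate traces; 30 have nonzero weight after conditioning:
  (V=0, U=1, X=1, W=2, Z=0, Y=0) weight 1/1440
  (V=0, U=1, X=1, W=2, Z=0, Y=1) weight 1/960
  (V=0, U=1, X=1, W=2, Z=2, Y=0) weight 1/960
  (V=0, U=1, X=1, W=2, Z=2, Y=1) weight 1/640
  (V=0, U=2, X=1, W=2, Z=0, Y=0) weight 1/1440
  (V=0, U=2, X=1, W=2, Z=0, Y=1) weight 1/960
  (V=0, U=2, X=1, W=2, Z=2, Y=0) weight 1/960
  (V=0, U=2, X=1, W=2, Z=2, Y=1) weight 1/640
  (V=1, U=1, X=2, W=1, Z=1, Y=0) weight 1/1440
  (V=3, U=1, X=1, W=2, Z=0, Y=0) weight 1/1440
  … 20 more
Group by V:
  weight(V=0) = 5/384
  weight(V=1) = 1/192
  weight(V=3) = 5/384
Total weight = 5/384 + 1/192 + 5/384 = 1/32
P(V=0 | obs) = 5/384 / 1/32 = 5/12
P(V=1 | obs) = 1/192 / 1/32 = 1/6
P(V=3 | obs) = 5/384 / 1/32 = 5/12

P(V=0) = 5/12, P(V=1) = 1/6, P(V=3) = 5/12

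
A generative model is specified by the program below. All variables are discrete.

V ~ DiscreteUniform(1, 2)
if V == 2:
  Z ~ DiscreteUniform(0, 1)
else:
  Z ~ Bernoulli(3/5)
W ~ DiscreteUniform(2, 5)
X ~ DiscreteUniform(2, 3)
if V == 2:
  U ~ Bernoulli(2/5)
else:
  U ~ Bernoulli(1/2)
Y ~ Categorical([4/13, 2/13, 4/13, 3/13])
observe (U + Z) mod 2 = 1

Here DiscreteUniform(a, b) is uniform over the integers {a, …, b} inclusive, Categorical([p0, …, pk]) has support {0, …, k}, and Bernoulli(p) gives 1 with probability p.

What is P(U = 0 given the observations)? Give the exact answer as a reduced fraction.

P(U = 0 | obs) = 3/5

Enumerate traces; 128 have nonzero weight after conditioning:
  (V=1, Z=0, W=2, X=2, U=1, Y=0) weight 1/260
  (V=1, Z=0, W=2, X=2, U=1, Y=1) weight 1/520
  (V=1, Z=0, W=2, X=2, U=1, Y=2) weight 1/260
  (V=1, Z=0, W=2, X=2, U=1, Y=3) weight 3/1040
  (V=1, Z=0, W=2, X=3, U=1, Y=0) weight 1/260
  (V=1, Z=0, W=2, X=3, U=1, Y=1) weight 1/520
  (V=1, Z=0, W=2, X=3, U=1, Y=2) weight 1/260
  (V=1, Z=0, W=2, X=3, U=1, Y=3) weight 3/1040
  (V=1, Z=1, W=2, X=2, U=0, Y=0) weight 3/520
  … 119 more
Group by U:
  weight(U=0) = 3/10
  weight(U=1) = 1/5
Total weight = 3/10 + 1/5 = 1/2
P(U=0 | obs) = 3/10 / 1/2 = 3/5
P(U=1 | obs) = 1/5 / 1/2 = 2/5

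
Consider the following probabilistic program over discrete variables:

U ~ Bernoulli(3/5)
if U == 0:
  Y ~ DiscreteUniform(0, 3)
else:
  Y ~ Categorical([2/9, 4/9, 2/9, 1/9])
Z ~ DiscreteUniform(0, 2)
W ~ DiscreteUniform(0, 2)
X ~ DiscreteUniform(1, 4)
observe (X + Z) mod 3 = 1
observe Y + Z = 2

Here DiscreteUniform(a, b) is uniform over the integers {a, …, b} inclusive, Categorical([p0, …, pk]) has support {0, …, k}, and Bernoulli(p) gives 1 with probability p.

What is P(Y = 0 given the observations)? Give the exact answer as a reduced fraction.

P(Y = 0 | obs) = 7/32

Enumerate traces; 24 have nonzero weight after conditioning:
  (U=0, Y=0, Z=2, W=0, X=2) weight 1/360
  (U=0, Y=0, Z=2, W=1, X=2) weight 1/360
  (U=0, Y=0, Z=2, W=2, X=2) weight 1/360
  (U=0, Y=1, Z=1, W=0, X=3) weight 1/360
  (U=0, Y=1, Z=1, W=1, X=3) weight 1/360
  (U=0, Y=1, Z=1, W=2, X=3) weight 1/360
  (U=0, Y=2, Z=0, W=0, X=1) weight 1/360
  (U=0, Y=2, Z=0, W=0, X=4) weight 1/360
  … 16 more
Group by Y:
  weight(Y=0) = 7/360
  weight(Y=1) = 11/360
  weight(Y=2) = 7/180
Total weight = 7/360 + 11/360 + 7/180 = 4/45
P(Y=0 | obs) = 7/360 / 4/45 = 7/32
P(Y=1 | obs) = 11/360 / 4/45 = 11/32
P(Y=2 | obs) = 7/180 / 4/45 = 7/16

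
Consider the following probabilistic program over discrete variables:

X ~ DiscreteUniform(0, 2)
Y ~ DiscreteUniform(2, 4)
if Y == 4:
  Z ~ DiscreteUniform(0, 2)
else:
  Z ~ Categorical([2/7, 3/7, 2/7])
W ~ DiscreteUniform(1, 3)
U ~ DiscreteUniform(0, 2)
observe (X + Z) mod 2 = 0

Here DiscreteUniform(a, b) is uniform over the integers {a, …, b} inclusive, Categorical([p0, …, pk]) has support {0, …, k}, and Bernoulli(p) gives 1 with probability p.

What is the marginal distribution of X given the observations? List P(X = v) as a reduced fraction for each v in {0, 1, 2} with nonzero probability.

P(X=0) = 38/101, P(X=1) = 25/101, P(X=2) = 38/101

Enumerate traces; 135 have nonzero weight after conditioning:
  (X=0, Y=2, Z=0, W=1, U=0) weight 2/567
  (X=0, Y=2, Z=0, W=1, U=1) weight 2/567
  (X=0, Y=2, Z=0, W=1, U=2) weight 2/567
  (X=0, Y=2, Z=0, W=2, U=0) weight 2/567
  (X=0, Y=2, Z=0, W=2, U=1) weight 2/567
  (X=0, Y=2, Z=0, W=2, U=2) weight 2/567
  (X=0, Y=2, Z=0, W=3, U=0) weight 2/567
  (X=0, Y=2, Z=0, W=3, U=1) weight 2/567
  (X=1, Y=2, Z=1, W=1, U=0) weight 1/189
  (X=2, Y=2, Z=0, W=1, U=0) weight 2/567
  … 125 more
Group by X:
  weight(X=0) = 38/189
  weight(X=1) = 25/189
  weight(X=2) = 38/189
Total weight = 38/189 + 25/189 + 38/189 = 101/189
P(X=0 | obs) = 38/189 / 101/189 = 38/101
P(X=1 | obs) = 25/189 / 101/189 = 25/101
P(X=2 | obs) = 38/189 / 101/189 = 38/101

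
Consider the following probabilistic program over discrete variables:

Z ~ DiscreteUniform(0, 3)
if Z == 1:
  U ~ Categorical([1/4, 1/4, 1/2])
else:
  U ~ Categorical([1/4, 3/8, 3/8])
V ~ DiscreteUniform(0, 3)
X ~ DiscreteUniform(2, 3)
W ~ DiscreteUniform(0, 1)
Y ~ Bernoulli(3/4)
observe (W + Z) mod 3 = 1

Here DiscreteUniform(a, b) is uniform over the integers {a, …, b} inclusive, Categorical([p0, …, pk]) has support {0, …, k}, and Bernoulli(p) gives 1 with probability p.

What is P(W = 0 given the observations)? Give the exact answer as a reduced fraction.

Enumerate traces; 144 have nonzero weight after conditioning:
  (Z=0, U=0, V=0, X=2, W=1, Y=0) weight 1/1024
  (Z=0, U=0, V=0, X=2, W=1, Y=1) weight 3/1024
  (Z=0, U=0, V=0, X=3, W=1, Y=0) weight 1/1024
  (Z=0, U=0, V=0, X=3, W=1, Y=1) weight 3/1024
  (Z=0, U=0, V=1, X=2, W=1, Y=0) weight 1/1024
  (Z=0, U=0, V=1, X=2, W=1, Y=1) weight 3/1024
  (Z=0, U=0, V=1, X=3, W=1, Y=0) weight 1/1024
  (Z=0, U=0, V=1, X=3, W=1, Y=1) weight 3/1024
  (Z=1, U=0, V=0, X=2, W=0, Y=0) weight 1/1024
  … 135 more
Group by W:
  weight(W=0) = 1/8
  weight(W=1) = 1/4
Total weight = 1/8 + 1/4 = 3/8
P(W=0 | obs) = 1/8 / 3/8 = 1/3
P(W=1 | obs) = 1/4 / 3/8 = 2/3

P(W = 0 | obs) = 1/3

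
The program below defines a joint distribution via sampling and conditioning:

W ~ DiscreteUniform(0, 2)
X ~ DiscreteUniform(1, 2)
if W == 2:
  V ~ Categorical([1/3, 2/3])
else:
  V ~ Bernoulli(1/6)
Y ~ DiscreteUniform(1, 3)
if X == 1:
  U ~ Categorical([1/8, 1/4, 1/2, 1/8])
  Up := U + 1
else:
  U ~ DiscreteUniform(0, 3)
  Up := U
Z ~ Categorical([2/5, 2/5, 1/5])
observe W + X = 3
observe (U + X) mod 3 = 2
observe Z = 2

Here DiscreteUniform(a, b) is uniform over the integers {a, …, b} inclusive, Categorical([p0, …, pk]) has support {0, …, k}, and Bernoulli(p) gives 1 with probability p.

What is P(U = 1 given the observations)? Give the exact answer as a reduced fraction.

P(U = 1 | obs) = 1/3

Enumerate traces; 18 have nonzero weight after conditioning:
  (W=1, X=2, V=0, Y=1, U=0, Z=2) weight 1/432
  (W=1, X=2, V=0, Y=1, U=3, Z=2) weight 1/432
  (W=1, X=2, V=0, Y=2, U=0, Z=2) weight 1/432
  (W=1, X=2, V=0, Y=2, U=3, Z=2) weight 1/432
  (W=1, X=2, V=0, Y=3, U=0, Z=2) weight 1/432
  (W=1, X=2, V=0, Y=3, U=3, Z=2) weight 1/432
  (W=1, X=2, V=1, Y=1, U=0, Z=2) weight 1/2160
  (W=1, X=2, V=1, Y=1, U=3, Z=2) weight 1/2160
  (W=2, X=1, V=0, Y=1, U=1, Z=2) weight 1/1080
  … 9 more
Group by U:
  weight(U=0) = 1/120
  weight(U=1) = 1/120
  weight(U=3) = 1/120
Total weight = 1/120 + 1/120 + 1/120 = 1/40
P(U=0 | obs) = 1/120 / 1/40 = 1/3
P(U=1 | obs) = 1/120 / 1/40 = 1/3
P(U=3 | obs) = 1/120 / 1/40 = 1/3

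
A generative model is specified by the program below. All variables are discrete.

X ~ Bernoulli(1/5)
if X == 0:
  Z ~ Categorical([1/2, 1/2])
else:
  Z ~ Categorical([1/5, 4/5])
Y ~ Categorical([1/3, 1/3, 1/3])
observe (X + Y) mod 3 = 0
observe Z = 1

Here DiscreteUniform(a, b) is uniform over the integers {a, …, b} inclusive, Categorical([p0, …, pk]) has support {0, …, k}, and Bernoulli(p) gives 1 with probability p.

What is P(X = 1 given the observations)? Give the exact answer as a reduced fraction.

P(X = 1 | obs) = 2/7

Enumerate traces; 2 have nonzero weight after conditioning:
  (X=0, Z=1, Y=0) weight 2/15
  (X=1, Z=1, Y=2) weight 4/75
Group by X:
  weight(X=0) = 2/15
  weight(X=1) = 4/75
Total weight = 2/15 + 4/75 = 14/75
P(X=0 | obs) = 2/15 / 14/75 = 5/7
P(X=1 | obs) = 4/75 / 14/75 = 2/7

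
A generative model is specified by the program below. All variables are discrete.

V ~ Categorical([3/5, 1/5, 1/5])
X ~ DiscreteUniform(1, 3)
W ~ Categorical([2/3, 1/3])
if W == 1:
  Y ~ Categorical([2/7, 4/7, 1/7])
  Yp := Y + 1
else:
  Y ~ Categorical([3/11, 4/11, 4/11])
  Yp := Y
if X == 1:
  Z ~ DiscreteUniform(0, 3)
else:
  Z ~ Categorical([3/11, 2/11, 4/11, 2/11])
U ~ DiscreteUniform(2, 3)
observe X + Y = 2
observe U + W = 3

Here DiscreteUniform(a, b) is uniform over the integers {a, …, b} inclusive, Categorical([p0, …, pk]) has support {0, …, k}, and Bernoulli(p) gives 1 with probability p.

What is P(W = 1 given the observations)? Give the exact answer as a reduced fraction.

P(W = 1 | obs) = 33/82

Enumerate traces; 48 have nonzero weight after conditioning:
  (V=0, X=1, W=0, Y=1, Z=0, U=3) weight 1/165
  (V=0, X=1, W=0, Y=1, Z=1, U=3) weight 1/165
  (V=0, X=1, W=0, Y=1, Z=2, U=3) weight 1/165
  (V=0, X=1, W=0, Y=1, Z=3, U=3) weight 1/165
  (V=0, X=1, W=1, Y=1, Z=0, U=2) weight 1/210
  (V=0, X=1, W=1, Y=1, Z=1, U=2) weight 1/210
  (V=0, X=1, W=1, Y=1, Z=2, U=2) weight 1/210
  (V=0, X=1, W=1, Y=1, Z=3, U=2) weight 1/210
  … 40 more
Group by W:
  weight(W=0) = 7/99
  weight(W=1) = 1/21
Total weight = 7/99 + 1/21 = 82/693
P(W=0 | obs) = 7/99 / 82/693 = 49/82
P(W=1 | obs) = 1/21 / 82/693 = 33/82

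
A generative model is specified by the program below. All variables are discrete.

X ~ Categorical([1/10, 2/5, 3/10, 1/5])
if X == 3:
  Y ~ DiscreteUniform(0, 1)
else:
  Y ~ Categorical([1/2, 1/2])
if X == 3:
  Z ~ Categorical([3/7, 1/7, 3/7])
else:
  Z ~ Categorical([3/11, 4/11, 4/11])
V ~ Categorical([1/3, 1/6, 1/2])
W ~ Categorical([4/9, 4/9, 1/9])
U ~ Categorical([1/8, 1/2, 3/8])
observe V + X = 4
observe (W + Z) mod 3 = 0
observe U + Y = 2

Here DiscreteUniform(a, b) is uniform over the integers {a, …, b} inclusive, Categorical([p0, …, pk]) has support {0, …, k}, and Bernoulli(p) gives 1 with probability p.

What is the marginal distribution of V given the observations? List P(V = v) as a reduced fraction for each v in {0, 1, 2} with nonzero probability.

P(V=1) = 275/1283, P(V=2) = 1008/1283

Enumerate traces; 12 have nonzero weight after conditioning:
  (X=2, Y=0, Z=0, V=2, W=0, U=2) weight 3/880
  (X=2, Y=0, Z=1, V=2, W=2, U=2) weight 1/880
  (X=2, Y=0, Z=2, V=2, W=1, U=2) weight 1/220
  (X=2, Y=1, Z=0, V=2, W=0, U=1) weight 1/220
  (X=2, Y=1, Z=1, V=2, W=2, U=1) weight 1/660
  (X=2, Y=1, Z=2, V=2, W=1, U=1) weight 1/165
  (X=3, Y=0, Z=0, V=1, W=0, U=2) weight 1/840
  (X=3, Y=0, Z=1, V=1, W=2, U=2) weight 1/10080
  … 4 more
Group by V:
  weight(V=1) = 5/864
  weight(V=2) = 7/330
Total weight = 5/864 + 7/330 = 1283/47520
P(V=1 | obs) = 5/864 / 1283/47520 = 275/1283
P(V=2 | obs) = 7/330 / 1283/47520 = 1008/1283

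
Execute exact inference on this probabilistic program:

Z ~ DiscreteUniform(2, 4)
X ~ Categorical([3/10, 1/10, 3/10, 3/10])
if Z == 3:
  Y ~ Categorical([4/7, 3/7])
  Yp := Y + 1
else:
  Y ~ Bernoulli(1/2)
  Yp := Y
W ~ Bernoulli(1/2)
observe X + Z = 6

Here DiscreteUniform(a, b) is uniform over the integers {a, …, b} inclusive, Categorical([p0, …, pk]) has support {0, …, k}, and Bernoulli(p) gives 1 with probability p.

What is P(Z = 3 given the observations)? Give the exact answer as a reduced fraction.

P(Z = 3 | obs) = 1/2

Enumerate traces; 8 have nonzero weight after conditioning:
  (Z=3, X=3, Y=0, W=0) weight 1/35
  (Z=3, X=3, Y=0, W=1) weight 1/35
  (Z=3, X=3, Y=1, W=0) weight 3/140
  (Z=3, X=3, Y=1, W=1) weight 3/140
  (Z=4, X=2, Y=0, W=0) weight 1/40
  (Z=4, X=2, Y=0, W=1) weight 1/40
  (Z=4, X=2, Y=1, W=0) weight 1/40
  (Z=4, X=2, Y=1, W=1) weight 1/40
Group by Z:
  weight(Z=3) = 1/10
  weight(Z=4) = 1/10
Total weight = 1/10 + 1/10 = 1/5
P(Z=3 | obs) = 1/10 / 1/5 = 1/2
P(Z=4 | obs) = 1/10 / 1/5 = 1/2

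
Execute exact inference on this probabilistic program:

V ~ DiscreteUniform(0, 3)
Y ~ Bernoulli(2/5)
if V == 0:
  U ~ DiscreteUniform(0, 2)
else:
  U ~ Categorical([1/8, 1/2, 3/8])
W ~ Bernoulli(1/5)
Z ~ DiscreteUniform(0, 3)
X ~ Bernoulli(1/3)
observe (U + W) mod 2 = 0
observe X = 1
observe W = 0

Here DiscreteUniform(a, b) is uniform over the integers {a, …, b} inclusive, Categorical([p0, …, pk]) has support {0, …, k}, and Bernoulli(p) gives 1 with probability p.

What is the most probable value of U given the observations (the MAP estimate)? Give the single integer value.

argmax_v P(U = v | obs) = 2

Enumerate traces; 64 have nonzero weight after conditioning:
  (V=0, Y=0, U=0, W=0, Z=0, X=1) weight 1/300
  (V=0, Y=0, U=0, W=0, Z=1, X=1) weight 1/300
  (V=0, Y=0, U=0, W=0, Z=2, X=1) weight 1/300
  (V=0, Y=0, U=0, W=0, Z=3, X=1) weight 1/300
  (V=0, Y=0, U=2, W=0, Z=0, X=1) weight 1/300
  (V=0, Y=0, U=2, W=0, Z=1, X=1) weight 1/300
  (V=0, Y=0, U=2, W=0, Z=2, X=1) weight 1/300
  (V=0, Y=0, U=2, W=0, Z=3, X=1) weight 1/300
  … 56 more
Group by U:
  weight(U=0) = 17/360
  weight(U=2) = 7/72
Total weight = 17/360 + 7/72 = 13/90
P(U=0 | obs) = 17/360 / 13/90 = 17/52
P(U=2 | obs) = 7/72 / 13/90 = 35/52
argmax = 2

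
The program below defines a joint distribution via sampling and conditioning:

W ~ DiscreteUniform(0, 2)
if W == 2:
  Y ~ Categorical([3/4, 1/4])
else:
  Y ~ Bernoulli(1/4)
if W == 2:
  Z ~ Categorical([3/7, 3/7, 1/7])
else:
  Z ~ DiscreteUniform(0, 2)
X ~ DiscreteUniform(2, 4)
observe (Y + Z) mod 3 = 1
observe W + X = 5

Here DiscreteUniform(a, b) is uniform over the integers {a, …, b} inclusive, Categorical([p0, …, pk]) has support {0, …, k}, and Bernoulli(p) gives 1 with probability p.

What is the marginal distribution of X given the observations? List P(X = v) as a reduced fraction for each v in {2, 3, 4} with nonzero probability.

P(X=3) = 9/16, P(X=4) = 7/16

Enumerate traces; 4 have nonzero weight after conditioning:
  (W=1, Y=0, Z=1, X=4) weight 1/36
  (W=1, Y=1, Z=0, X=4) weight 1/108
  (W=2, Y=0, Z=1, X=3) weight 1/28
  (W=2, Y=1, Z=0, X=3) weight 1/84
Group by X:
  weight(X=3) = 1/21
  weight(X=4) = 1/27
Total weight = 1/21 + 1/27 = 16/189
P(X=3 | obs) = 1/21 / 16/189 = 9/16
P(X=4 | obs) = 1/27 / 16/189 = 7/16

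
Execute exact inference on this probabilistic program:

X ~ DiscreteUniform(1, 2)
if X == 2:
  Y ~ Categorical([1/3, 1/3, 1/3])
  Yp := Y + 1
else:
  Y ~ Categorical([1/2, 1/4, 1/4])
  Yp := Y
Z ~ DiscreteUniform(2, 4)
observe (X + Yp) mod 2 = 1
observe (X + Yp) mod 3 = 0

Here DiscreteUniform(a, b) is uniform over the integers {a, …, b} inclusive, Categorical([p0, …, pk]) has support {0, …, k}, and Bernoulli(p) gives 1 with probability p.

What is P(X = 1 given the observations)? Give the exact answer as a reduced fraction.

P(X = 1 | obs) = 3/7

Enumerate traces; 6 have nonzero weight after conditioning:
  (X=1, Y=2, Z=2) weight 1/24
  (X=1, Y=2, Z=3) weight 1/24
  (X=1, Y=2, Z=4) weight 1/24
  (X=2, Y=0, Z=2) weight 1/18
  (X=2, Y=0, Z=3) weight 1/18
  (X=2, Y=0, Z=4) weight 1/18
Group by X:
  weight(X=1) = 1/8
  weight(X=2) = 1/6
Total weight = 1/8 + 1/6 = 7/24
P(X=1 | obs) = 1/8 / 7/24 = 3/7
P(X=2 | obs) = 1/6 / 7/24 = 4/7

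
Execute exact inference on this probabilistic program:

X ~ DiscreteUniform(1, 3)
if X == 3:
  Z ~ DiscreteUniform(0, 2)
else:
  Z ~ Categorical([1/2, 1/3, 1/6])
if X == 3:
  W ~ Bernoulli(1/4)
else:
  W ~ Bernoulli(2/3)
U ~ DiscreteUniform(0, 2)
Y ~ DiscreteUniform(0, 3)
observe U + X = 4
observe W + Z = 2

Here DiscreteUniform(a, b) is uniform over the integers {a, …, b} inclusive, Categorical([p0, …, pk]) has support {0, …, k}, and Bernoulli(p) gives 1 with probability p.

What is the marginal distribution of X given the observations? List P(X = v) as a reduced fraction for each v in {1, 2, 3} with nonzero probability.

P(X=2) = 5/11, P(X=3) = 6/11

Enumerate traces; 16 have nonzero weight after conditioning:
  (X=2, Z=1, W=1, U=2, Y=0) weight 1/162
  (X=2, Z=1, W=1, U=2, Y=1) weight 1/162
  (X=2, Z=1, W=1, U=2, Y=2) weight 1/162
  (X=2, Z=1, W=1, U=2, Y=3) weight 1/162
  (X=2, Z=2, W=0, U=2, Y=0) weight 1/648
  (X=2, Z=2, W=0, U=2, Y=1) weight 1/648
  (X=2, Z=2, W=0, U=2, Y=2) weight 1/648
  (X=2, Z=2, W=0, U=2, Y=3) weight 1/648
  (X=3, Z=1, W=1, U=1, Y=0) weight 1/432
  … 7 more
Group by X:
  weight(X=2) = 5/162
  weight(X=3) = 1/27
Total weight = 5/162 + 1/27 = 11/162
P(X=2 | obs) = 5/162 / 11/162 = 5/11
P(X=3 | obs) = 1/27 / 11/162 = 6/11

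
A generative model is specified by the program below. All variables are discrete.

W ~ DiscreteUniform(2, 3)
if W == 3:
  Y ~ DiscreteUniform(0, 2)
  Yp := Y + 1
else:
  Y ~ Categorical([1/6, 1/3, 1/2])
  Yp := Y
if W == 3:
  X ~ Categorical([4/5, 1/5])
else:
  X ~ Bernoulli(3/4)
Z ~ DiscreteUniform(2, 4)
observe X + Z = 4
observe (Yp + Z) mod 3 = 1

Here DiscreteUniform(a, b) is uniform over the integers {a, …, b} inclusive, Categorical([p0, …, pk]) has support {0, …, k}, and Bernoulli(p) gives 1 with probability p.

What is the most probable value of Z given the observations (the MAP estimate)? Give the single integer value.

argmax_v P(Z = v | obs) = 3

Enumerate traces; 4 have nonzero weight after conditioning:
  (W=2, Y=0, X=0, Z=4) weight 1/144
  (W=2, Y=1, X=1, Z=3) weight 1/24
  (W=3, Y=0, X=1, Z=3) weight 1/90
  (W=3, Y=2, X=0, Z=4) weight 2/45
Group by Z:
  weight(Z=3) = 19/360
  weight(Z=4) = 37/720
Total weight = 19/360 + 37/720 = 5/48
P(Z=3 | obs) = 19/360 / 5/48 = 38/75
P(Z=4 | obs) = 37/720 / 5/48 = 37/75
argmax = 3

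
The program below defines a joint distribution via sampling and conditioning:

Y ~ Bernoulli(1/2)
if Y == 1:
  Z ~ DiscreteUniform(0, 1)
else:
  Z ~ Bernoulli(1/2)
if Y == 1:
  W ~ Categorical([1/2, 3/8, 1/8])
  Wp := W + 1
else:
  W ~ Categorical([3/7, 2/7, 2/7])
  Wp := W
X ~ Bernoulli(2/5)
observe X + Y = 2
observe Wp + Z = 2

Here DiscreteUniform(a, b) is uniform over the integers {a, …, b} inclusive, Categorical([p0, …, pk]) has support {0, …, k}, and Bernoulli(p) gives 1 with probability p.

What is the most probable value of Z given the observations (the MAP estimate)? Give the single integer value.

argmax_v P(Z = v | obs) = 1

Enumerate traces; 2 have nonzero weight after conditioning:
  (Y=1, Z=0, W=1, X=1) weight 3/80
  (Y=1, Z=1, W=0, X=1) weight 1/20
Group by Z:
  weight(Z=0) = 3/80
  weight(Z=1) = 1/20
Total weight = 3/80 + 1/20 = 7/80
P(Z=0 | obs) = 3/80 / 7/80 = 3/7
P(Z=1 | obs) = 1/20 / 7/80 = 4/7
argmax = 1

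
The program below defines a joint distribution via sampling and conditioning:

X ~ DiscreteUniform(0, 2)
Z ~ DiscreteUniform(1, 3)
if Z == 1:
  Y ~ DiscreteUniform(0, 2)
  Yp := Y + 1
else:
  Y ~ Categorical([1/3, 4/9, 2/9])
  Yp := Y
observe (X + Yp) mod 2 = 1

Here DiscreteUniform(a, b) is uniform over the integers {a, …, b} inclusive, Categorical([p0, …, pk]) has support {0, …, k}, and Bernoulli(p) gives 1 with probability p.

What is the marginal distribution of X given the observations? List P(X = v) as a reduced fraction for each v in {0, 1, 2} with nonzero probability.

Enumerate traces; 13 have nonzero weight after conditioning:
  (X=0, Z=1, Y=0) weight 1/27
  (X=0, Z=1, Y=2) weight 1/27
  (X=0, Z=2, Y=1) weight 4/81
  (X=0, Z=3, Y=1) weight 4/81
  (X=1, Z=1, Y=1) weight 1/27
  (X=1, Z=2, Y=0) weight 1/27
  (X=1, Z=2, Y=2) weight 2/81
  (X=1, Z=3, Y=0) weight 1/27
  (X=2, Z=1, Y=0) weight 1/27
  … 4 more
Group by X:
  weight(X=0) = 14/81
  weight(X=1) = 13/81
  weight(X=2) = 14/81
Total weight = 14/81 + 13/81 + 14/81 = 41/81
P(X=0 | obs) = 14/81 / 41/81 = 14/41
P(X=1 | obs) = 13/81 / 41/81 = 13/41
P(X=2 | obs) = 14/81 / 41/81 = 14/41

P(X=0) = 14/41, P(X=1) = 13/41, P(X=2) = 14/41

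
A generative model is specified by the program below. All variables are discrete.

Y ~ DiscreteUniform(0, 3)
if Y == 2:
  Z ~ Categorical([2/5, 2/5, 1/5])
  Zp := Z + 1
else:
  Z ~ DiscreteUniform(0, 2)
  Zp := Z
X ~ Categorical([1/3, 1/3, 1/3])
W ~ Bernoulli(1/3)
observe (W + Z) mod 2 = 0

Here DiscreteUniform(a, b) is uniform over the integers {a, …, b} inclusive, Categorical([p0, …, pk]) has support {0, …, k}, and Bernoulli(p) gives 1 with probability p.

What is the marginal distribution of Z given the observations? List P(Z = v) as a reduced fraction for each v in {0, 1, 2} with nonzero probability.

Enumerate traces; 36 have nonzero weight after conditioning:
  (Y=0, Z=0, X=0, W=0) weight 1/54
  (Y=0, Z=0, X=1, W=0) weight 1/54
  (Y=0, Z=0, X=2, W=0) weight 1/54
  (Y=0, Z=1, X=0, W=1) weight 1/108
  (Y=0, Z=1, X=1, W=1) weight 1/108
  (Y=0, Z=1, X=2, W=1) weight 1/108
  (Y=0, Z=2, X=0, W=0) weight 1/54
  (Y=0, Z=2, X=1, W=0) weight 1/54
  … 28 more
Group by Z:
  weight(Z=0) = 7/30
  weight(Z=1) = 7/60
  weight(Z=2) = 1/5
Total weight = 7/30 + 7/60 + 1/5 = 11/20
P(Z=0 | obs) = 7/30 / 11/20 = 14/33
P(Z=1 | obs) = 7/60 / 11/20 = 7/33
P(Z=2 | obs) = 1/5 / 11/20 = 4/11

P(Z=0) = 14/33, P(Z=1) = 7/33, P(Z=2) = 4/11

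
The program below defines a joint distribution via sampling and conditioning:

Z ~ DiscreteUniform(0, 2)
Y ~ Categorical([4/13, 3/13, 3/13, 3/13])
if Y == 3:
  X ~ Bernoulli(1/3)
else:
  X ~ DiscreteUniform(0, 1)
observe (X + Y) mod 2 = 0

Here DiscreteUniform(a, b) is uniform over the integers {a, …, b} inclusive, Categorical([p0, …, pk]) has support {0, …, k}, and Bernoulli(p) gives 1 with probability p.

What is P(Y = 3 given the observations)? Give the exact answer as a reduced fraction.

Enumerate traces; 12 have nonzero weight after conditioning:
  (Z=0, Y=0, X=0) weight 2/39
  (Z=0, Y=1, X=1) weight 1/26
  (Z=0, Y=2, X=0) weight 1/26
  (Z=0, Y=3, X=1) weight 1/39
  (Z=1, Y=0, X=0) weight 2/39
  (Z=1, Y=1, X=1) weight 1/26
  (Z=1, Y=2, X=0) weight 1/26
  (Z=1, Y=3, X=1) weight 1/39
  … 4 more
Group by Y:
  weight(Y=0) = 2/13
  weight(Y=1) = 3/26
  weight(Y=2) = 3/26
  weight(Y=3) = 1/13
Total weight = 2/13 + 3/26 + 3/26 + 1/13 = 6/13
P(Y=0 | obs) = 2/13 / 6/13 = 1/3
P(Y=1 | obs) = 3/26 / 6/13 = 1/4
P(Y=2 | obs) = 3/26 / 6/13 = 1/4
P(Y=3 | obs) = 1/13 / 6/13 = 1/6

P(Y = 3 | obs) = 1/6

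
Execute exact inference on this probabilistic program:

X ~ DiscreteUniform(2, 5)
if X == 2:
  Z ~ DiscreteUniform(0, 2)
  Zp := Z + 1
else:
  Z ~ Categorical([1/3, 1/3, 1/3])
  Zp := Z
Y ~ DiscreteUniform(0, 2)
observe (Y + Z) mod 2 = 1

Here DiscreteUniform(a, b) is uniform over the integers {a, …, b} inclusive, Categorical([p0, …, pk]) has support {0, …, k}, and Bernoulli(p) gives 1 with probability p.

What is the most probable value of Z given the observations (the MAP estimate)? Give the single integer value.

Enumerate traces; 16 have nonzero weight after conditioning:
  (X=2, Z=0, Y=1) weight 1/36
  (X=2, Z=1, Y=0) weight 1/36
  (X=2, Z=1, Y=2) weight 1/36
  (X=2, Z=2, Y=1) weight 1/36
  (X=3, Z=0, Y=1) weight 1/36
  (X=3, Z=1, Y=0) weight 1/36
  (X=3, Z=1, Y=2) weight 1/36
  (X=3, Z=2, Y=1) weight 1/36
  … 8 more
Group by Z:
  weight(Z=0) = 1/9
  weight(Z=1) = 2/9
  weight(Z=2) = 1/9
Total weight = 1/9 + 2/9 + 1/9 = 4/9
P(Z=0 | obs) = 1/9 / 4/9 = 1/4
P(Z=1 | obs) = 2/9 / 4/9 = 1/2
P(Z=2 | obs) = 1/9 / 4/9 = 1/4
argmax = 1

argmax_v P(Z = v | obs) = 1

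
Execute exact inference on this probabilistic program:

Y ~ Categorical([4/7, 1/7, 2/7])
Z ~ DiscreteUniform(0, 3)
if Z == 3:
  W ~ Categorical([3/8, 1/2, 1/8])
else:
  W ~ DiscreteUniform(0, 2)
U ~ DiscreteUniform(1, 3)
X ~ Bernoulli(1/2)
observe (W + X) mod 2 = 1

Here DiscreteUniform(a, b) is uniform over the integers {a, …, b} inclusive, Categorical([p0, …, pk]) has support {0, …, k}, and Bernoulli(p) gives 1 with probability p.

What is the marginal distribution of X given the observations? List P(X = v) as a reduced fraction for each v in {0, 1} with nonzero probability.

P(X=0) = 3/8, P(X=1) = 5/8

Enumerate traces; 108 have nonzero weight after conditioning:
  (Y=0, Z=0, W=0, U=1, X=1) weight 1/126
  (Y=0, Z=0, W=0, U=2, X=1) weight 1/126
  (Y=0, Z=0, W=0, U=3, X=1) weight 1/126
  (Y=0, Z=0, W=1, U=1, X=0) weight 1/126
  (Y=0, Z=0, W=1, U=2, X=0) weight 1/126
  (Y=0, Z=0, W=1, U=3, X=0) weight 1/126
  (Y=0, Z=0, W=2, U=1, X=1) weight 1/126
  (Y=0, Z=0, W=2, U=2, X=1) weight 1/126
  … 100 more
Group by X:
  weight(X=0) = 3/16
  weight(X=1) = 5/16
Total weight = 3/16 + 5/16 = 1/2
P(X=0 | obs) = 3/16 / 1/2 = 3/8
P(X=1 | obs) = 5/16 / 1/2 = 5/8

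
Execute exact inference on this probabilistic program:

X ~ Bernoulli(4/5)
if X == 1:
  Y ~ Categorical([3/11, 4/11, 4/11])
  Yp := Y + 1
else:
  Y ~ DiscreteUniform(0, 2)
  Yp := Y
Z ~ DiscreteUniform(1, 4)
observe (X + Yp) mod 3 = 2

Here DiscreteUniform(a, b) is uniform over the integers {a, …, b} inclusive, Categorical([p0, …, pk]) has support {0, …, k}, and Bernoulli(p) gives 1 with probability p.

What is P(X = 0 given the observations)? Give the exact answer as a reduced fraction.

P(X = 0 | obs) = 11/47

Enumerate traces; 8 have nonzero weight after conditioning:
  (X=0, Y=2, Z=1) weight 1/60
  (X=0, Y=2, Z=2) weight 1/60
  (X=0, Y=2, Z=3) weight 1/60
  (X=0, Y=2, Z=4) weight 1/60
  (X=1, Y=0, Z=1) weight 3/55
  (X=1, Y=0, Z=2) weight 3/55
  (X=1, Y=0, Z=3) weight 3/55
  (X=1, Y=0, Z=4) weight 3/55
Group by X:
  weight(X=0) = 1/15
  weight(X=1) = 12/55
Total weight = 1/15 + 12/55 = 47/165
P(X=0 | obs) = 1/15 / 47/165 = 11/47
P(X=1 | obs) = 12/55 / 47/165 = 36/47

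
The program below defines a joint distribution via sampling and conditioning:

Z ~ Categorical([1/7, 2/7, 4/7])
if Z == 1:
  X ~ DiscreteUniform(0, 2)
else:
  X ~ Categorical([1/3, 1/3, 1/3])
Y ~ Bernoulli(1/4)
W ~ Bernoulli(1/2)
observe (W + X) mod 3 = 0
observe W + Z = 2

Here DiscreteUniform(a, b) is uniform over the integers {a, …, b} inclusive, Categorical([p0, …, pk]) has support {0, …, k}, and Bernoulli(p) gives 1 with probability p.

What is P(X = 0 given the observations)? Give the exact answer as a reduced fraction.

Enumerate traces; 4 have nonzero weight after conditioning:
  (Z=1, X=2, Y=0, W=1) weight 1/28
  (Z=1, X=2, Y=1, W=1) weight 1/84
  (Z=2, X=0, Y=0, W=0) weight 1/14
  (Z=2, X=0, Y=1, W=0) weight 1/42
Group by X:
  weight(X=0) = 2/21
  weight(X=2) = 1/21
Total weight = 2/21 + 1/21 = 1/7
P(X=0 | obs) = 2/21 / 1/7 = 2/3
P(X=2 | obs) = 1/21 / 1/7 = 1/3

P(X = 0 | obs) = 2/3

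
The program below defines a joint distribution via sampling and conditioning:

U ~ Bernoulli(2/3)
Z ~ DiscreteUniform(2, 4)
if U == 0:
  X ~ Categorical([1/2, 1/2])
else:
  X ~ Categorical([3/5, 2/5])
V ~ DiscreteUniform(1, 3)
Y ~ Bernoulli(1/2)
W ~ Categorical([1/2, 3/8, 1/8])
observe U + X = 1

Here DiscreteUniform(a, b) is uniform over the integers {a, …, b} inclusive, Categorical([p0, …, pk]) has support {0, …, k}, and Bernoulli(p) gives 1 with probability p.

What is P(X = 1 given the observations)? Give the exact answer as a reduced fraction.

Enumerate traces; 108 have nonzero weight after conditioning:
  (U=0, Z=2, X=1, V=1, Y=0, W=0) weight 1/216
  (U=0, Z=2, X=1, V=1, Y=0, W=1) weight 1/288
  (U=0, Z=2, X=1, V=1, Y=0, W=2) weight 1/864
  (U=0, Z=2, X=1, V=1, Y=1, W=0) weight 1/216
  (U=0, Z=2, X=1, V=1, Y=1, W=1) weight 1/288
  (U=0, Z=2, X=1, V=1, Y=1, W=2) weight 1/864
  (U=0, Z=2, X=1, V=2, Y=0, W=0) weight 1/216
  (U=0, Z=2, X=1, V=2, Y=0, W=1) weight 1/288
  (U=1, Z=2, X=0, V=1, Y=0, W=0) weight 1/90
  … 99 more
Group by X:
  weight(X=0) = 2/5
  weight(X=1) = 1/6
Total weight = 2/5 + 1/6 = 17/30
P(X=0 | obs) = 2/5 / 17/30 = 12/17
P(X=1 | obs) = 1/6 / 17/30 = 5/17

P(X = 1 | obs) = 5/17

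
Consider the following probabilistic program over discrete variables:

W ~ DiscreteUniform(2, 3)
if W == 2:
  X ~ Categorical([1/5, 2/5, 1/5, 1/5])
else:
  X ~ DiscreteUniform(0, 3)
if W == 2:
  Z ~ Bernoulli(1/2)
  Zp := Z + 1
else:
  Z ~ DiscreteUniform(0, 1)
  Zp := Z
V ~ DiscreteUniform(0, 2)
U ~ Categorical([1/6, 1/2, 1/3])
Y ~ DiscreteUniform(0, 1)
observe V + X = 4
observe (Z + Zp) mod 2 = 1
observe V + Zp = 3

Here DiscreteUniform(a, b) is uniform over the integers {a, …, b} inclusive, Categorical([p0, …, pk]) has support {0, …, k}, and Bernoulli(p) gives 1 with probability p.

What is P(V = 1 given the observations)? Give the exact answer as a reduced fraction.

Enumerate traces; 12 have nonzero weight after conditioning:
  (W=2, X=2, Z=0, V=2, U=0, Y=0) weight 1/720
  (W=2, X=2, Z=0, V=2, U=0, Y=1) weight 1/720
  (W=2, X=2, Z=0, V=2, U=1, Y=0) weight 1/240
  (W=2, X=2, Z=0, V=2, U=1, Y=1) weight 1/240
  (W=2, X=2, Z=0, V=2, U=2, Y=0) weight 1/360
  (W=2, X=2, Z=0, V=2, U=2, Y=1) weight 1/360
  (W=2, X=3, Z=1, V=1, U=0, Y=0) weight 1/720
  (W=2, X=3, Z=1, V=1, U=0, Y=1) weight 1/720
  … 4 more
Group by V:
  weight(V=1) = 1/60
  weight(V=2) = 1/60
Total weight = 1/60 + 1/60 = 1/30
P(V=1 | obs) = 1/60 / 1/30 = 1/2
P(V=2 | obs) = 1/60 / 1/30 = 1/2

P(V = 1 | obs) = 1/2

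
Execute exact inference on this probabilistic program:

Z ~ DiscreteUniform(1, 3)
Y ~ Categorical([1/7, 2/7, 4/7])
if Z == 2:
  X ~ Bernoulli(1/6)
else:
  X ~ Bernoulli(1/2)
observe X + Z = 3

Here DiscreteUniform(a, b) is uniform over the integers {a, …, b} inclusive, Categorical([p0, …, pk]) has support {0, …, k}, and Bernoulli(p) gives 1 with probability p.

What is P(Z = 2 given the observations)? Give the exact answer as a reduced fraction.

P(Z = 2 | obs) = 1/4

Enumerate traces; 6 have nonzero weight after conditioning:
  (Z=2, Y=0, X=1) weight 1/126
  (Z=2, Y=1, X=1) weight 1/63
  (Z=2, Y=2, X=1) weight 2/63
  (Z=3, Y=0, X=0) weight 1/42
  (Z=3, Y=1, X=0) weight 1/21
  (Z=3, Y=2, X=0) weight 2/21
Group by Z:
  weight(Z=2) = 1/18
  weight(Z=3) = 1/6
Total weight = 1/18 + 1/6 = 2/9
P(Z=2 | obs) = 1/18 / 2/9 = 1/4
P(Z=3 | obs) = 1/6 / 2/9 = 3/4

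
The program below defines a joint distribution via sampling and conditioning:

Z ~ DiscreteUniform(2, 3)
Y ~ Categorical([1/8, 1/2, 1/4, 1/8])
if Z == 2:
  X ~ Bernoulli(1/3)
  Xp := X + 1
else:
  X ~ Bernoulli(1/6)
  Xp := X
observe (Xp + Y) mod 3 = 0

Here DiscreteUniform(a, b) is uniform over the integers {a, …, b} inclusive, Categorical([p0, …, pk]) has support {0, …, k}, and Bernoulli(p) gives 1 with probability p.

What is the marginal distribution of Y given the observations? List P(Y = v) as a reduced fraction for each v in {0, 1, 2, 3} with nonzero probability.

P(Y=0) = 5/28, P(Y=1) = 2/7, P(Y=2) = 5/14, P(Y=3) = 5/28

Enumerate traces; 5 have nonzero weight after conditioning:
  (Z=2, Y=1, X=1) weight 1/12
  (Z=2, Y=2, X=0) weight 1/12
  (Z=3, Y=0, X=0) weight 5/96
  (Z=3, Y=2, X=1) weight 1/48
  (Z=3, Y=3, X=0) weight 5/96
Group by Y:
  weight(Y=0) = 5/96
  weight(Y=1) = 1/12
  weight(Y=2) = 5/48
  weight(Y=3) = 5/96
Total weight = 5/96 + 1/12 + 5/48 + 5/96 = 7/24
P(Y=0 | obs) = 5/96 / 7/24 = 5/28
P(Y=1 | obs) = 1/12 / 7/24 = 2/7
P(Y=2 | obs) = 5/48 / 7/24 = 5/14
P(Y=3 | obs) = 5/96 / 7/24 = 5/28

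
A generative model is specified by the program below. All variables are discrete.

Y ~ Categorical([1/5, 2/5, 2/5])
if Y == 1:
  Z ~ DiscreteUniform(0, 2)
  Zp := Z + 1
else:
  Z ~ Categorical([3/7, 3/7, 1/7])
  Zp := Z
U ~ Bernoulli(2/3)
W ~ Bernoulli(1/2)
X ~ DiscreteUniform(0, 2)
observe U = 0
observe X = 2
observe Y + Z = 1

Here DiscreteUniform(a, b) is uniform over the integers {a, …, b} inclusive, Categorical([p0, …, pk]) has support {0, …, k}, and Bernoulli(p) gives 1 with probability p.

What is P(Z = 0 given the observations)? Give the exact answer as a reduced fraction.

Enumerate traces; 4 have nonzero weight after conditioning:
  (Y=0, Z=1, U=0, W=0, X=2) weight 1/210
  (Y=0, Z=1, U=0, W=1, X=2) weight 1/210
  (Y=1, Z=0, U=0, W=0, X=2) weight 1/135
  (Y=1, Z=0, U=0, W=1, X=2) weight 1/135
Group by Z:
  weight(Z=0) = 2/135
  weight(Z=1) = 1/105
Total weight = 2/135 + 1/105 = 23/945
P(Z=0 | obs) = 2/135 / 23/945 = 14/23
P(Z=1 | obs) = 1/105 / 23/945 = 9/23

P(Z = 0 | obs) = 14/23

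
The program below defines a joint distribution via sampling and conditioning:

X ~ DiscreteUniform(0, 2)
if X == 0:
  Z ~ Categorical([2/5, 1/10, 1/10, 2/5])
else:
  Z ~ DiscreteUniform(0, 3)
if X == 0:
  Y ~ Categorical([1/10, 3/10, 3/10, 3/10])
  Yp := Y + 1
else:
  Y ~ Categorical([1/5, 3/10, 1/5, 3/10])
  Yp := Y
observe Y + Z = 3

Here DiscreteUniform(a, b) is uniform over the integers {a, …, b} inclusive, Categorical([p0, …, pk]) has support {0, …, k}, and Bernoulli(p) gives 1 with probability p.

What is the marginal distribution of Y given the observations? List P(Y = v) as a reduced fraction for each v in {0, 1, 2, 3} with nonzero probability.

P(Y=0) = 7/36, P(Y=1) = 1/4, P(Y=2) = 13/72, P(Y=3) = 3/8

Enumerate traces; 12 have nonzero weight after conditioning:
  (X=0, Z=0, Y=3) weight 1/25
  (X=0, Z=1, Y=2) weight 1/100
  (X=0, Z=2, Y=1) weight 1/100
  (X=0, Z=3, Y=0) weight 1/75
  (X=1, Z=0, Y=3) weight 1/40
  (X=1, Z=1, Y=2) weight 1/60
  (X=1, Z=2, Y=1) weight 1/40
  (X=1, Z=3, Y=0) weight 1/60
  … 4 more
Group by Y:
  weight(Y=0) = 7/150
  weight(Y=1) = 3/50
  weight(Y=2) = 13/300
  weight(Y=3) = 9/100
Total weight = 7/150 + 3/50 + 13/300 + 9/100 = 6/25
P(Y=0 | obs) = 7/150 / 6/25 = 7/36
P(Y=1 | obs) = 3/50 / 6/25 = 1/4
P(Y=2 | obs) = 13/300 / 6/25 = 13/72
P(Y=3 | obs) = 9/100 / 6/25 = 3/8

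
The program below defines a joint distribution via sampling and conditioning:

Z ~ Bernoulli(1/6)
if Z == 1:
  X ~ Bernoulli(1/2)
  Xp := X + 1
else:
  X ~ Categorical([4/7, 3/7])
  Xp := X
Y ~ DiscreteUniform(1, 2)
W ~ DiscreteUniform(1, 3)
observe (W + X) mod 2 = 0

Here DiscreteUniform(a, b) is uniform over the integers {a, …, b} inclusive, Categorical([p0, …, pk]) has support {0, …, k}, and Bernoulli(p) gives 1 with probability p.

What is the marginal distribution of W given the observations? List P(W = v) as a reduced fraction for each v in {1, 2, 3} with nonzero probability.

P(W=1) = 37/121, P(W=2) = 47/121, P(W=3) = 37/121

Enumerate traces; 12 have nonzero weight after conditioning:
  (Z=0, X=0, Y=1, W=2) weight 5/63
  (Z=0, X=0, Y=2, W=2) weight 5/63
  (Z=0, X=1, Y=1, W=1) weight 5/84
  (Z=0, X=1, Y=1, W=3) weight 5/84
  (Z=0, X=1, Y=2, W=1) weight 5/84
  (Z=0, X=1, Y=2, W=3) weight 5/84
  (Z=1, X=0, Y=1, W=2) weight 1/72
  (Z=1, X=0, Y=2, W=2) weight 1/72
  … 4 more
Group by W:
  weight(W=1) = 37/252
  weight(W=2) = 47/252
  weight(W=3) = 37/252
Total weight = 37/252 + 47/252 + 37/252 = 121/252
P(W=1 | obs) = 37/252 / 121/252 = 37/121
P(W=2 | obs) = 47/252 / 121/252 = 47/121
P(W=3 | obs) = 37/252 / 121/252 = 37/121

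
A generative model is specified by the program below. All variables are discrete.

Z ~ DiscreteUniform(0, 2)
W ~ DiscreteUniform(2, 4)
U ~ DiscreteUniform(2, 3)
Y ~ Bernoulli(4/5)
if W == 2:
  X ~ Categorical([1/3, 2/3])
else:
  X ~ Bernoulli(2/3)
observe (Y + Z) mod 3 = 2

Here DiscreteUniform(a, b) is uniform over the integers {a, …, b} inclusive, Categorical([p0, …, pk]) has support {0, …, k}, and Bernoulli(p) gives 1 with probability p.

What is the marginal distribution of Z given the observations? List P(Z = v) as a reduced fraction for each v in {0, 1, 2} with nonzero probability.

P(Z=1) = 4/5, P(Z=2) = 1/5

Enumerate traces; 24 have nonzero weight after conditioning:
  (Z=1, W=2, U=2, Y=1, X=0) weight 2/135
  (Z=1, W=2, U=2, Y=1, X=1) weight 4/135
  (Z=1, W=2, U=3, Y=1, X=0) weight 2/135
  (Z=1, W=2, U=3, Y=1, X=1) weight 4/135
  (Z=1, W=3, U=2, Y=1, X=0) weight 2/135
  (Z=1, W=3, U=2, Y=1, X=1) weight 4/135
  (Z=1, W=3, U=3, Y=1, X=0) weight 2/135
  (Z=1, W=3, U=3, Y=1, X=1) weight 4/135
  (Z=2, W=2, U=2, Y=0, X=0) weight 1/270
  … 15 more
Group by Z:
  weight(Z=1) = 4/15
  weight(Z=2) = 1/15
Total weight = 4/15 + 1/15 = 1/3
P(Z=1 | obs) = 4/15 / 1/3 = 4/5
P(Z=2 | obs) = 1/15 / 1/3 = 1/5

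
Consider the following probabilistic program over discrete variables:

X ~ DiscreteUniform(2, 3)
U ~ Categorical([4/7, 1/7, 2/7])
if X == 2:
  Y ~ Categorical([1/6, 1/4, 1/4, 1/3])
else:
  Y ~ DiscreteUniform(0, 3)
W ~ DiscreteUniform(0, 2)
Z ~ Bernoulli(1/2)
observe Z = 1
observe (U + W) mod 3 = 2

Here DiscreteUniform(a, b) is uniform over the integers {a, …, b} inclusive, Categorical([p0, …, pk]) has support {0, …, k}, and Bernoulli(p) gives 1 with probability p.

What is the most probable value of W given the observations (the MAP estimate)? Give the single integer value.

Enumerate traces; 24 have nonzero weight after conditioning:
  (X=2, U=0, Y=0, W=2, Z=1) weight 1/126
  (X=2, U=0, Y=1, W=2, Z=1) weight 1/84
  (X=2, U=0, Y=2, W=2, Z=1) weight 1/84
  (X=2, U=0, Y=3, W=2, Z=1) weight 1/63
  (X=2, U=1, Y=0, W=1, Z=1) weight 1/504
  (X=2, U=1, Y=1, W=1, Z=1) weight 1/336
  (X=2, U=1, Y=2, W=1, Z=1) weight 1/336
  (X=2, U=1, Y=3, W=1, Z=1) weight 1/252
  (X=2, U=2, Y=0, W=0, Z=1) weight 1/252
  … 15 more
Group by W:
  weight(W=0) = 1/21
  weight(W=1) = 1/42
  weight(W=2) = 2/21
Total weight = 1/21 + 1/42 + 2/21 = 1/6
P(W=0 | obs) = 1/21 / 1/6 = 2/7
P(W=1 | obs) = 1/42 / 1/6 = 1/7
P(W=2 | obs) = 2/21 / 1/6 = 4/7
argmax = 2

argmax_v P(W = v | obs) = 2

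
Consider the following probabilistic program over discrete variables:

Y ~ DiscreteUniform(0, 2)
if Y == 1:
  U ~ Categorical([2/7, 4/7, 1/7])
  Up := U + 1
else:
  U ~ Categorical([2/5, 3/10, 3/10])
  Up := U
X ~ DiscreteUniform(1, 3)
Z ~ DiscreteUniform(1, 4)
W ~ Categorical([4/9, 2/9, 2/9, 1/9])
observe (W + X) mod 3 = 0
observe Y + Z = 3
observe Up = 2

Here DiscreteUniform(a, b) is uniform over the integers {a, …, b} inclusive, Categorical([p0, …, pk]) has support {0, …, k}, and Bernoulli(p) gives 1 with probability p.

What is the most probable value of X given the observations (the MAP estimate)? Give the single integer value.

argmax_v P(X = v | obs) = 3

Enumerate traces; 12 have nonzero weight after conditioning:
  (Y=0, U=2, X=1, Z=3, W=2) weight 1/540
  (Y=0, U=2, X=2, Z=3, W=1) weight 1/540
  (Y=0, U=2, X=3, Z=3, W=0) weight 1/270
  (Y=0, U=2, X=3, Z=3, W=3) weight 1/1080
  (Y=1, U=1, X=1, Z=2, W=2) weight 2/567
  (Y=1, U=1, X=2, Z=2, W=1) weight 2/567
  (Y=1, U=1, X=3, Z=2, W=0) weight 4/567
  (Y=1, U=1, X=3, Z=2, W=3) weight 1/567
  … 4 more
Group by X:
  weight(X=1) = 41/5670
  weight(X=2) = 41/5670
  weight(X=3) = 41/2268
Total weight = 41/5670 + 41/5670 + 41/2268 = 41/1260
P(X=1 | obs) = 41/5670 / 41/1260 = 2/9
P(X=2 | obs) = 41/5670 / 41/1260 = 2/9
P(X=3 | obs) = 41/2268 / 41/1260 = 5/9
argmax = 3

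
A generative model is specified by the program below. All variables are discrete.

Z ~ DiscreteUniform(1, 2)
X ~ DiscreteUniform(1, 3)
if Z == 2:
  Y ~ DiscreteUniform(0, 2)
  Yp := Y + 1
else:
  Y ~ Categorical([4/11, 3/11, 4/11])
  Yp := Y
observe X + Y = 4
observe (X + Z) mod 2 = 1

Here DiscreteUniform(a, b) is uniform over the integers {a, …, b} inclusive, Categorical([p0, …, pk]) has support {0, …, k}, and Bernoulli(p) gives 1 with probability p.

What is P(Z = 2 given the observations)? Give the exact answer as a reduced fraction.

P(Z = 2 | obs) = 11/23

Enumerate traces; 2 have nonzero weight after conditioning:
  (Z=1, X=2, Y=2) weight 2/33
  (Z=2, X=3, Y=1) weight 1/18
Group by Z:
  weight(Z=1) = 2/33
  weight(Z=2) = 1/18
Total weight = 2/33 + 1/18 = 23/198
P(Z=1 | obs) = 2/33 / 23/198 = 12/23
P(Z=2 | obs) = 1/18 / 23/198 = 11/23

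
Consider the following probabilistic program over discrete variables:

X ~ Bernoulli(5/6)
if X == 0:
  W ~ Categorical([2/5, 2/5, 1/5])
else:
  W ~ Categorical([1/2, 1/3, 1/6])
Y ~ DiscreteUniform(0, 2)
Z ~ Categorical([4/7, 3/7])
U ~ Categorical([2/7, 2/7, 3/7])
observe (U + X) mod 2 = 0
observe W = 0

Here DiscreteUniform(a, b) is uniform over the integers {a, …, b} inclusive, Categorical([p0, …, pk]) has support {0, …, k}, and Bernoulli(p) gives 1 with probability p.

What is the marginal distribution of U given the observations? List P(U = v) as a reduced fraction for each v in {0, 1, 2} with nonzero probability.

Enumerate traces; 18 have nonzero weight after conditioning:
  (X=0, W=0, Y=0, Z=0, U=0) weight 8/2205
  (X=0, W=0, Y=0, Z=0, U=2) weight 4/735
  (X=0, W=0, Y=0, Z=1, U=0) weight 2/735
  (X=0, W=0, Y=0, Z=1, U=2) weight 1/245
  (X=0, W=0, Y=1, Z=0, U=0) weight 8/2205
  (X=0, W=0, Y=1, Z=0, U=2) weight 4/735
  (X=0, W=0, Y=1, Z=1, U=0) weight 2/735
  (X=0, W=0, Y=1, Z=1, U=2) weight 1/245
  (X=1, W=0, Y=0, Z=0, U=1) weight 10/441
  … 9 more
Group by U:
  weight(U=0) = 2/105
  weight(U=1) = 5/42
  weight(U=2) = 1/35
Total weight = 2/105 + 5/42 + 1/35 = 1/6
P(U=0 | obs) = 2/105 / 1/6 = 4/35
P(U=1 | obs) = 5/42 / 1/6 = 5/7
P(U=2 | obs) = 1/35 / 1/6 = 6/35

P(U=0) = 4/35, P(U=1) = 5/7, P(U=2) = 6/35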